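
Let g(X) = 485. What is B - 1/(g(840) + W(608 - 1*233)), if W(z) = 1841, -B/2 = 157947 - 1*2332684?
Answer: 10116876523/2326 ≈ 4.3495e+6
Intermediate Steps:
B = 4349474 (B = -2*(157947 - 1*2332684) = -2*(157947 - 2332684) = -2*(-2174737) = 4349474)
B - 1/(g(840) + W(608 - 1*233)) = 4349474 - 1/(485 + 1841) = 4349474 - 1/2326 = 10116876523/2326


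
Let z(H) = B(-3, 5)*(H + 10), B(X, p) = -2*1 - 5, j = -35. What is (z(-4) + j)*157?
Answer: -12089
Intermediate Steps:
B(X, p) = -7 (B(X, p) = -2 - 5 = -7)
z(H) = -70 - 7*H (z(H) = -7*(H + 10) = -7*(10 + H) = -70 - 7*H)
(z(-4) + j)*157 = ((-70 - 7*(-4)) - 35)*157 = ((-70 + 28) - 35)*157 = (-42 - 35)*157 = -77*157 = -12089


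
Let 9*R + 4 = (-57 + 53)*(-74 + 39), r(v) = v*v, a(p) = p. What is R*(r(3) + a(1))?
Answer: 1360/9 ≈ 151.11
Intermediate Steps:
r(v) = v²
R = 136/9 (R = -4/9 + ((-57 + 53)*(-74 + 39))/9 = -4/9 + (-4*(-35))/9 = -4/9 + (⅑)*140 = -4/9 + 140/9 = 136/9 ≈ 15.111)
R*(r(3) + a(1)) = 136*(3² + 1)/9 = 136*(9 + 1)/9 = (136/9)*10 = 1360/9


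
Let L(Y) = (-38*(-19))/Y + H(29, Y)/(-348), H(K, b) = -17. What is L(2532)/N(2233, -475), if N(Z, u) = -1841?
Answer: -8175/45060316 ≈ -0.00018142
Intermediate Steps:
L(Y) = 17/348 + 722/Y (L(Y) = (-38*(-19))/Y - 17/(-348) = 722/Y - 17*(-1/348) = 722/Y + 17/348 = 17/348 + 722/Y)
L(2532)/N(2233, -475) = (17/348 + 722/2532)/(-1841) = (17/348 + 722*(1/2532))*(-1/1841) = (17/348 + 361/1266)*(-1/1841) = (8175/24476)*(-1/1841) = -8175/45060316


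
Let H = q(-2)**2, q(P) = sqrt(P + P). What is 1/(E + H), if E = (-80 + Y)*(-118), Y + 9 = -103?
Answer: 1/22652 ≈ 4.4146e-5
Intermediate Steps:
Y = -112 (Y = -9 - 103 = -112)
q(P) = sqrt(2)*sqrt(P) (q(P) = sqrt(2*P) = sqrt(2)*sqrt(P))
E = 22656 (E = (-80 - 112)*(-118) = -192*(-118) = 22656)
H = -4 (H = (sqrt(2)*sqrt(-2))**2 = (sqrt(2)*(I*sqrt(2)))**2 = (2*I)**2 = -4)
1/(E + H) = 1/(22656 - 4) = 1/22652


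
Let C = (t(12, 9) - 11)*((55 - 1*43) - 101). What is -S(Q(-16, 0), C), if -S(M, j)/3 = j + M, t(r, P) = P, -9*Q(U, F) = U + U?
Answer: 1634/3 ≈ 544.67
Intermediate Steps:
Q(U, F) = -2*U/9 (Q(U, F) = -(U + U)/9 = -2*U/9)
C = 178 (C = (9 - 11)*((55 - 1*43) - 101) = -2*((55 - 43) - 101) = -2*(12 - 101) = -2*(-89) = 178)
S(M, j) = -3*M - 3*j (S(M, j) = -3*(j + M) = -3*(M + j) = -3*M - 3*j)
-S(Q(-16, 0), C) = -(-(-2)*(-16)/3 - 3*178) = -(-3*32/9 - 534) = -(-32/3 - 534) = -1*(-1634/3) = 1634/3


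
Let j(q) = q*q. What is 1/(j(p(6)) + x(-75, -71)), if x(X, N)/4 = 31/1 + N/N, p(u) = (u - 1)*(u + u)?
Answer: 1/3728 ≈ 0.00026824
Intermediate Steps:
p(u) = 2*u*(-1 + u) (p(u) = (-1 + u)*(2*u) = 2*u*(-1 + u))
j(q) = q**2
x(X, N) = 128 (x(X, N) = 4*(31/1 + N/N) = 4*(31*1 + 1) = 4*(31 + 1) = 4*32 = 128)
1/(j(p(6)) + x(-75, -71)) = 1/((2*6*(-1 + 6))**2 + 128) = 1/((2*6*5)**2 + 128) = 1/(60**2 + 128) = 1/(3600 + 128) = 1/3728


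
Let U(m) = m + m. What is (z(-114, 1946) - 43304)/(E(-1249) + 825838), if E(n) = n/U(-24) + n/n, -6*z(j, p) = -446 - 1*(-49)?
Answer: -2075416/39641521 ≈ -0.052355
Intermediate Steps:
U(m) = 2*m
z(j, p) = 397/6 (z(j, p) = -(-446 - 1*(-49))/6 = -(-446 + 49)/6 = -⅙*(-397) = 397/6)
E(n) = 1 - n/48 (E(n) = n/((2*(-24))) + n/n = n/(-48) + 1 = n*(-1/48) + 1 = -n/48 + 1 = 1 - n/48)
(z(-114, 1946) - 43304)/(E(-1249) + 825838) = (397/6 - 43304)/((1 - 1/48*(-1249)) + 825838) = -259427/(6*((1 + 1249/48) + 825838)) = -259427/(6*(1297/48 + 825838)) = -259427/(6*39641521/48) = -259427/6*48/39641521 = -2075416/39641521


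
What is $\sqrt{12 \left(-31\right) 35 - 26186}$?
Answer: $i \sqrt{39206} \approx 198.01 i$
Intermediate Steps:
$\sqrt{12 \left(-31\right) 35 - 26186} = \sqrt{\left(-372\right) 35 - 26186} = \sqrt{-13020 - 26186} = \sqrt{-39206} = i \sqrt{39206}$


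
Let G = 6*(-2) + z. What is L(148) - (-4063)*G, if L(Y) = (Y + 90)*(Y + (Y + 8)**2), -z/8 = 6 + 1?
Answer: 5550908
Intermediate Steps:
z = -56 (z = -8*(6 + 1) = -8*7 = -56)
G = -68 (G = 6*(-2) - 56 = -12 - 56 = -68)
L(Y) = (90 + Y)*(Y + (8 + Y)**2)
L(148) - (-4063)*G = (5760 + 148**3 + 107*148**2 + 1594*148) - (-4063)*(-68) = (5760 + 3241792 + 107*21904 + 235912) - 1*276284 = (5760 + 3241792 + 2343728 + 235912) - 276284 = 5827192 - 276284 = 5550908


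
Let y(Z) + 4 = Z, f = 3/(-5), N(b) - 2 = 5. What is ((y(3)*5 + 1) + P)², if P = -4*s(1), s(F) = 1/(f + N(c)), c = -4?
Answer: 1369/64 ≈ 21.391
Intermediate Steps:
N(b) = 7 (N(b) = 2 + 5 = 7)
f = -⅗ (f = 3*(-⅕) = -⅗ ≈ -0.60000)
y(Z) = -4 + Z
s(F) = 5/32 (s(F) = 1/(-⅗ + 7) = 1/(32/5) = 5/32)
P = -5/8 (P = -4*5/32 = -5/8 ≈ -0.62500)
((y(3)*5 + 1) + P)² = (((-4 + 3)*5 + 1) - 5/8)² = ((-1*5 + 1) - 5/8)² = ((-5 + 1) - 5/8)² = (-4 - 5/8)² = (-37/8)² = 1369/64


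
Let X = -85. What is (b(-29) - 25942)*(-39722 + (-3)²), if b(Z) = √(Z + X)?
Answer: 1030234646 - 39713*I*√114 ≈ 1.0302e+9 - 4.2402e+5*I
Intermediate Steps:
b(Z) = √(-85 + Z) (b(Z) = √(Z - 85) = √(-85 + Z))
(b(-29) - 25942)*(-39722 + (-3)²) = (√(-85 - 29) - 25942)*(-39722 + (-3)²) = (√(-114) - 25942)*(-39722 + 9) = (I*√114 - 25942)*(-39713) = (-25942 + I*√114)*(-39713) = 1030234646 - 39713*I*√114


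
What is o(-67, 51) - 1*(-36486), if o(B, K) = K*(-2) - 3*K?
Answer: 36231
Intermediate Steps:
o(B, K) = -5*K (o(B, K) = -2*K - 3*K = -5*K)
o(-67, 51) - 1*(-36486) = -5*51 - 1*(-36486) = -255 + 36486 = 36231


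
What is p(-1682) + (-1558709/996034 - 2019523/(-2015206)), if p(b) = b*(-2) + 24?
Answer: 1699827596435070/501803423251 ≈ 3387.4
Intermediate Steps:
p(b) = 24 - 2*b (p(b) = -2*b + 24 = 24 - 2*b)
p(-1682) + (-1558709/996034 - 2019523/(-2015206)) = (24 - 2*(-1682)) + (-1558709/996034 - 2019523/(-2015206)) = (24 + 3364) + (-1558709*1/996034 - 2019523*(-1/2015206)) = 3388 + (-1558709/996034 + 2019523/2015206) = 3388 - 282401539318/501803423251 = 1699827596435070/501803423251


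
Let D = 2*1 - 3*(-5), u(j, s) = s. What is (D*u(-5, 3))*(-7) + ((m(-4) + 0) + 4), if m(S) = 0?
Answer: -353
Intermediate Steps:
D = 17 (D = 2 + 15 = 17)
(D*u(-5, 3))*(-7) + ((m(-4) + 0) + 4) = (17*3)*(-7) + ((0 + 0) + 4) = 51*(-7) + (0 + 4) = -357 + 4 = -353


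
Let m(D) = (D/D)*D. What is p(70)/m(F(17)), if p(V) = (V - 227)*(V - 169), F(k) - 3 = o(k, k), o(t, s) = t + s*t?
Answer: 5181/103 ≈ 50.301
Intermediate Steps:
F(k) = 3 + k*(1 + k)
p(V) = (-227 + V)*(-169 + V)
m(D) = D (m(D) = 1*D = D)
p(70)/m(F(17)) = (38363 + 70² - 396*70)/(3 + 17*(1 + 17)) = (38363 + 4900 - 27720)/(3 + 17*18) = 15543/(3 + 306) = 15543/309 = 15543*(1/309) = 5181/103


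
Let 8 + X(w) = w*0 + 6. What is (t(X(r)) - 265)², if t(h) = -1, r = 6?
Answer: 70756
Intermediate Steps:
X(w) = -2 (X(w) = -8 + (w*0 + 6) = -8 + (0 + 6) = -8 + 6 = -2)
(t(X(r)) - 265)² = (-1 - 265)² = (-266)² = 70756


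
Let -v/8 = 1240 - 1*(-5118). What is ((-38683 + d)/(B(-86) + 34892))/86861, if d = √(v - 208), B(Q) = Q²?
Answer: -38683/3673177968 + I*√798/459147246 ≈ -1.0531e-5 + 6.1525e-8*I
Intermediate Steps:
v = -50864 (v = -8*(1240 - 1*(-5118)) = -8*(1240 + 5118) = -8*6358 = -50864)
d = 8*I*√798 (d = √(-50864 - 208) = √(-51072) = 8*I*√798 ≈ 225.99*I)
((-38683 + d)/(B(-86) + 34892))/86861 = ((-38683 + 8*I*√798)/((-86)² + 34892))/86861 = ((-38683 + 8*I*√798)/(7396 + 34892))*(1/86861) = ((-38683 + 8*I*√798)/42288)*(1/86861) = ((-38683 + 8*I*√798)*(1/42288))*(1/86861) = (-38683/42288 + I*√798/5286)*(1/86861) = -38683/3673177968 + I*√798/459147246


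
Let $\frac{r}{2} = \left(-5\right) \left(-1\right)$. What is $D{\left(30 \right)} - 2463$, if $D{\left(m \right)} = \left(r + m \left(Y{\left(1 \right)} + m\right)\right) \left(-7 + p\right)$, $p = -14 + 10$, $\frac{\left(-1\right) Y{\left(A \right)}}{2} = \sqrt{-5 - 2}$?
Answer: $-12473 + 660 i \sqrt{7} \approx -12473.0 + 1746.2 i$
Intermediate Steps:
$Y{\left(A \right)} = - 2 i \sqrt{7}$ ($Y{\left(A \right)} = - 2 \sqrt{-5 - 2} = - 2 \sqrt{-7} = - 2 i \sqrt{7}$)
$r = 10$ ($r = 2 \left(\left(-5\right) \left(-1\right)\right) = 2 \cdot 5 = 10$)
$p = -4$
$D{\left(m \right)} = -110 - 11 m \left(m - 2 i \sqrt{7}\right)$ ($D{\left(m \right)} = \left(10 + m \left(- 2 i \sqrt{7} + m\right)\right) \left(-7 - 4\right) = \left(10 + m \left(m - 2 i \sqrt{7}\right)\right) \left(-11\right) = -110 - 11 m \left(m - 2 i \sqrt{7}\right)$)
$D{\left(30 \right)} - 2463 = \left(-110 - 11 \cdot 30^{2} + 22 i 30 \sqrt{7}\right) - 2463 = \left(-110 - 9900 + 660 i \sqrt{7}\right) - 2463 = \left(-10010 + 660 i \sqrt{7}\right) - 2463 = -12473 + 660 i \sqrt{7}$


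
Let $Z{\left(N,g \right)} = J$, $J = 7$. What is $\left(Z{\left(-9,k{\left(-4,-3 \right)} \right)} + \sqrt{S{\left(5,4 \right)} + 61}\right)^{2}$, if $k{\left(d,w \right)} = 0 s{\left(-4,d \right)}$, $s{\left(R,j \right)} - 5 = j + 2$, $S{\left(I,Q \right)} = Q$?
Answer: $\left(7 + \sqrt{65}\right)^{2} \approx 226.87$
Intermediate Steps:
$s{\left(R,j \right)} = 7 + j$ ($s{\left(R,j \right)} = 5 + \left(j + 2\right) = 5 + \left(2 + j\right) = 7 + j$)
$k{\left(d,w \right)} = 0$ ($k{\left(d,w \right)} = 0 \left(7 + d\right) = 0$)
$Z{\left(N,g \right)} = 7$
$\left(Z{\left(-9,k{\left(-4,-3 \right)} \right)} + \sqrt{S{\left(5,4 \right)} + 61}\right)^{2} = \left(7 + \sqrt{4 + 61}\right)^{2} = \left(7 + \sqrt{65}\right)^{2}$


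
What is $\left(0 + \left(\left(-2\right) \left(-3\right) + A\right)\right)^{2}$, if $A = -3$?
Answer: $9$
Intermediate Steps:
$\left(0 + \left(\left(-2\right) \left(-3\right) + A\right)\right)^{2} = \left(0 - -3\right)^{2} = \left(0 + \left(6 - 3\right)\right)^{2} = \left(0 + 3\right)^{2} = 3^{2} = 9$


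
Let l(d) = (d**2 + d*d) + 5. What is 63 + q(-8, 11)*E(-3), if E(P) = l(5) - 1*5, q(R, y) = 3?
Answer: 213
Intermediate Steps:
l(d) = 5 + 2*d**2 (l(d) = (d**2 + d**2) + 5 = 2*d**2 + 5 = 5 + 2*d**2)
E(P) = 50 (E(P) = (5 + 2*5**2) - 1*5 = (5 + 2*25) - 5 = (5 + 50) - 5 = 55 - 5 = 50)
63 + q(-8, 11)*E(-3) = 63 + 3*50 = 63 + 150 = 213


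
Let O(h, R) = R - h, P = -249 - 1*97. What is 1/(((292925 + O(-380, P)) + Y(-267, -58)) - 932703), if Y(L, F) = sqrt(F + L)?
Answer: -639744/409272385861 - 5*I*sqrt(13)/409272385861 ≈ -1.5631e-6 - 4.4048e-11*I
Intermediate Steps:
P = -346 (P = -249 - 97 = -346)
1/(((292925 + O(-380, P)) + Y(-267, -58)) - 932703) = 1/(((292925 + (-346 - 1*(-380))) + sqrt(-58 - 267)) - 932703) = 1/(((292925 + (-346 + 380)) + sqrt(-325)) - 932703) = 1/(((292925 + 34) + 5*I*sqrt(13)) - 932703) = 1/((292959 + 5*I*sqrt(13)) - 932703) = 1/(-639744 + 5*I*sqrt(13))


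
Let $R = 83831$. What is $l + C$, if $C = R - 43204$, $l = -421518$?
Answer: $-380891$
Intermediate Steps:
$C = 40627$ ($C = 83831 - 43204 = 40627$)
$l + C = -421518 + 40627 = -380891$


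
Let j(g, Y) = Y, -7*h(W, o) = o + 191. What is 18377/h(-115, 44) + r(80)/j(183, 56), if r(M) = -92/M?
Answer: -613111/1120 ≈ -547.42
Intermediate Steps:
h(W, o) = -191/7 - o/7 (h(W, o) = -(o + 191)/7 = -(191 + o)/7 = -191/7 - o/7)
18377/h(-115, 44) + r(80)/j(183, 56) = 18377/(-191/7 - ⅐*44) - 92/80/56 = 18377/(-191/7 - 44/7) - 92*1/80*(1/56) = 18377/(-235/7) - 23/20*1/56 = 18377*(-7/235) - 23/1120 = -2737/5 - 23/1120 = -613111/1120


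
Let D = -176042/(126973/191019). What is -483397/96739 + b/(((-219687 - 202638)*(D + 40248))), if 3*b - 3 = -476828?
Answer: -698610842310085102553/139808256175340492814 ≈ -4.9969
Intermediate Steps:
D = -33627366798/126973 (D = -176042/(126973*(1/191019)) = -176042/126973/191019 = -176042*191019/126973 = -33627366798/126973 ≈ -2.6484e+5)
b = -476825/3 (b = 1 + (⅓)*(-476828) = 1 - 476828/3 = -476825/3 ≈ -1.5894e+5)
-483397/96739 + b/(((-219687 - 202638)*(D + 40248))) = -483397/96739 - 476825*1/((-219687 - 202638)*(-33627366798/126973 + 40248))/3 = -483397*1/96739 - 476825/(3*((-422325*(-28516957494/126973)))) = -483397/96739 - 476825/(3*12043424073653550/126973) = -483397/96739 - 476825/3*126973/12043424073653550 = -483397/96739 - 2421756029/1445210888838426 = -698610842310085102553/139808256175340492814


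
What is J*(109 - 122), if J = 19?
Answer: -247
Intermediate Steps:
J*(109 - 122) = 19*(109 - 122) = 19*(-13) = -247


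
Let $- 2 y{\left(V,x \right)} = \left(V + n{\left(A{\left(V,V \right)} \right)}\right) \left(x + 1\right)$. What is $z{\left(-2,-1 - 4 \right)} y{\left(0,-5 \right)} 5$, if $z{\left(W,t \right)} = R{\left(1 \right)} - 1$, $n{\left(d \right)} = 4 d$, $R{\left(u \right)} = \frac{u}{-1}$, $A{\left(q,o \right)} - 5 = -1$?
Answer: $-320$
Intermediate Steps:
$A{\left(q,o \right)} = 4$ ($A{\left(q,o \right)} = 5 - 1 = 4$)
$R{\left(u \right)} = - u$ ($R{\left(u \right)} = u \left(-1\right) = - u$)
$z{\left(W,t \right)} = -2$ ($z{\left(W,t \right)} = \left(-1\right) 1 - 1 = -1 - 1 = -2$)
$y{\left(V,x \right)} = - \frac{\left(1 + x\right) \left(16 + V\right)}{2}$ ($y{\left(V,x \right)} = - \frac{\left(V + 4 \cdot 4\right) \left(x + 1\right)}{2} = - \frac{\left(V + 16\right) \left(1 + x\right)}{2} = - \frac{\left(16 + V\right) \left(1 + x\right)}{2} = - \frac{\left(1 + x\right) \left(16 + V\right)}{2}$)
$z{\left(-2,-1 - 4 \right)} y{\left(0,-5 \right)} 5 = - 2 \left(-8 - -40 - 0 - 0 \left(-5\right)\right) 5 = - 2 \left(-8 + 40 + 0 + 0\right) 5 = \left(-2\right) 32 \cdot 5 = \left(-64\right) 5 = -320$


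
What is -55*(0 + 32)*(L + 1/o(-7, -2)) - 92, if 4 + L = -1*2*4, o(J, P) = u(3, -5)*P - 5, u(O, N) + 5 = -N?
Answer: 21380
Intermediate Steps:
u(O, N) = -5 - N
o(J, P) = -5 (o(J, P) = (-5 - 1*(-5))*P - 5 = (-5 + 5)*P - 5 = 0*P - 5 = 0 - 5 = -5)
L = -12 (L = -4 - 1*2*4 = -4 - 2*4 = -4 - 8 = -12)
-55*(0 + 32)*(L + 1/o(-7, -2)) - 92 = -55*(0 + 32)*(-12 + 1/(-5)) - 92 = -1760*(-12 - 1/5) - 92 = -1760*(-61)/5 - 92 = -55*(-1952/5) - 92 = 21472 - 92 = 21380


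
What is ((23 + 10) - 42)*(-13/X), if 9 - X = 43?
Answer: -117/34 ≈ -3.4412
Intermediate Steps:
X = -34 (X = 9 - 1*43 = 9 - 43 = -34)
((23 + 10) - 42)*(-13/X) = ((23 + 10) - 42)*(-13/(-34)) = (33 - 42)*(-13*(-1/34)) = -9*13/34 = -117/34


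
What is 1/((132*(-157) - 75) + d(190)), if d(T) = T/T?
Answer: -1/20798 ≈ -4.8082e-5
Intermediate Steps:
d(T) = 1
1/((132*(-157) - 75) + d(190)) = 1/((132*(-157) - 75) + 1) = 1/((-20724 - 75) + 1) = 1/(-20799 + 1) = 1/(-20798) = -1/20798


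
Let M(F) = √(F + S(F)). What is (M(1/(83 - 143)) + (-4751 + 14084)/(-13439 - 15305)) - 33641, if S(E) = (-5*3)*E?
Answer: -966986237/28744 + √210/30 ≈ -33641.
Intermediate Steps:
S(E) = -15*E
M(F) = √14*√(-F) (M(F) = √(F - 15*F) = √(-14*F) = √14*√(-F))
(M(1/(83 - 143)) + (-4751 + 14084)/(-13439 - 15305)) - 33641 = (√14*√(-1/(83 - 143)) + (-4751 + 14084)/(-13439 - 15305)) - 33641 = (√14*√(-1/(-60)) + 9333/(-28744)) - 33641 = (√14*√(-1*(-1/60)) + 9333*(-1/28744)) - 33641 = (√14*√(1/60) - 9333/28744) - 33641 = (√14*(√15/30) - 9333/28744) - 33641 = (√210/30 - 9333/28744) - 33641 = (-9333/28744 + √210/30) - 33641 = -966986237/28744 + √210/30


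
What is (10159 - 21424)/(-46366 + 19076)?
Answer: 2253/5458 ≈ 0.41279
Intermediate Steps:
(10159 - 21424)/(-46366 + 19076) = -11265/(-27290) = -11265*(-1/27290) = 2253/5458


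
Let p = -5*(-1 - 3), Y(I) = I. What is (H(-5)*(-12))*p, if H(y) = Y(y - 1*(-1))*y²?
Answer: 24000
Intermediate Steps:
p = 20 (p = -5*(-4) = 20)
H(y) = y²*(1 + y) (H(y) = (y - 1*(-1))*y² = (y + 1)*y² = (1 + y)*y² = y²*(1 + y))
(H(-5)*(-12))*p = (((-5)²*(1 - 5))*(-12))*20 = ((25*(-4))*(-12))*20 = -100*(-12)*20 = 1200*20 = 24000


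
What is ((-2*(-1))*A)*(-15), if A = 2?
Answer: -60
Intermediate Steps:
((-2*(-1))*A)*(-15) = (-2*(-1)*2)*(-15) = (2*2)*(-15) = 4*(-15) = -60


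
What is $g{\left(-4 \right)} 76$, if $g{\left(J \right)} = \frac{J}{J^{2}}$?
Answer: $-19$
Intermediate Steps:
$g{\left(J \right)} = \frac{1}{J}$ ($g{\left(J \right)} = \frac{J}{J^{2}} = \frac{1}{J}$)
$g{\left(-4 \right)} 76 = \frac{1}{-4} \cdot 76 = \left(- \frac{1}{4}\right) 76 = -19$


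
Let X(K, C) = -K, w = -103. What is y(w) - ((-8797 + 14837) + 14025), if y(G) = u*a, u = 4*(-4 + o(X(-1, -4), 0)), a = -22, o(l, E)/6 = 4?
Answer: -21825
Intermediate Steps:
o(l, E) = 24 (o(l, E) = 6*4 = 24)
u = 80 (u = 4*(-4 + 24) = 4*20 = 80)
y(G) = -1760 (y(G) = 80*(-22) = -1760)
y(w) - ((-8797 + 14837) + 14025) = -1760 - ((-8797 + 14837) + 14025) = -1760 - (6040 + 14025) = -1760 - 1*20065 = -1760 - 20065 = -21825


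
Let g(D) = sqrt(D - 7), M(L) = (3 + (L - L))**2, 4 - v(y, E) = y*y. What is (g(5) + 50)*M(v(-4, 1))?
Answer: 450 + 9*I*sqrt(2) ≈ 450.0 + 12.728*I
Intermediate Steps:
v(y, E) = 4 - y**2 (v(y, E) = 4 - y*y = 4 - y**2)
M(L) = 9 (M(L) = (3 + 0)**2 = 3**2 = 9)
g(D) = sqrt(-7 + D)
(g(5) + 50)*M(v(-4, 1)) = (sqrt(-7 + 5) + 50)*9 = (sqrt(-2) + 50)*9 = (I*sqrt(2) + 50)*9 = (50 + I*sqrt(2))*9 = 450 + 9*I*sqrt(2)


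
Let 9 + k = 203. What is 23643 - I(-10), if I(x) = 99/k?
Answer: 4586643/194 ≈ 23643.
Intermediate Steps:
k = 194 (k = -9 + 203 = 194)
I(x) = 99/194
23643 - I(-10) = 23643 - 1*99/194 = 23643 - 99/194 = 4586643/194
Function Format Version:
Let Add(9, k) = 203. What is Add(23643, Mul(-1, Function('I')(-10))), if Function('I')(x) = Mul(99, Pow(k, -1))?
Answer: Rational(4586643, 194) ≈ 23643.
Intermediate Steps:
k = 194 (k = Add(-9, 203) = 194)
Function('I')(x) = Rational(99, 194) (Function('I')(x) = Mul(99, Pow(194, -1)) = Mul(99, Rational(1, 194)) = Rational(99, 194))
Add(23643, Mul(-1, Function('I')(-10))) = Add(23643, Mul(-1, Rational(99, 194))) = Add(23643, Rational(-99, 194)) = Rational(4586643, 194)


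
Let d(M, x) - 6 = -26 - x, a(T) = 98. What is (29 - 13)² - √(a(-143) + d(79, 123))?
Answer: 256 - 3*I*√5 ≈ 256.0 - 6.7082*I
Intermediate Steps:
d(M, x) = -20 - x (d(M, x) = 6 + (-26 - x) = -20 - x)
(29 - 13)² - √(a(-143) + d(79, 123)) = (29 - 13)² - √(98 + (-20 - 1*123)) = 16² - √(98 + (-20 - 123)) = 256 - √(98 - 143) = 256 - √(-45) = 256 - 3*I*√5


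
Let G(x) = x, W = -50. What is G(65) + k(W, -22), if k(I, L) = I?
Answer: 15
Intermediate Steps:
G(65) + k(W, -22) = 65 - 50 = 15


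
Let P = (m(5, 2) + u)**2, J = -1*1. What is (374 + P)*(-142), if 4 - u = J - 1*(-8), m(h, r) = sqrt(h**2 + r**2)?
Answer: -58504 + 852*sqrt(29) ≈ -53916.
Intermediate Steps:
J = -1
u = -3 (u = 4 - (-1 - 1*(-8)) = 4 - (-1 + 8) = 4 - 1*7 = 4 - 7 = -3)
P = (-3 + sqrt(29))**2 (P = (sqrt(5**2 + 2**2) - 3)**2 = (sqrt(25 + 4) - 3)**2 = (sqrt(29) - 3)**2 = (-3 + sqrt(29))**2 ≈ 5.6890)
(374 + P)*(-142) = (374 + (3 - sqrt(29))**2)*(-142) = -53108 - 142*(3 - sqrt(29))**2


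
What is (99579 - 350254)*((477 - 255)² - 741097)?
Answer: 173420223775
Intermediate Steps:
(99579 - 350254)*((477 - 255)² - 741097) = -250675*(222² - 741097) = -250675*(49284 - 741097) = -250675*(-691813) = 173420223775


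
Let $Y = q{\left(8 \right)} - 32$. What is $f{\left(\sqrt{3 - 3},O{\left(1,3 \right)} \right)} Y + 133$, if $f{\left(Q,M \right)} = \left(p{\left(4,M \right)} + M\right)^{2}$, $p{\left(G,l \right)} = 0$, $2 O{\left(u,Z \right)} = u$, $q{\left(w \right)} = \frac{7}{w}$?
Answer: $\frac{4007}{32} \approx 125.22$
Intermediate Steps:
$O{\left(u,Z \right)} = \frac{u}{2}$
$f{\left(Q,M \right)} = M^{2}$ ($f{\left(Q,M \right)} = \left(0 + M\right)^{2} = M^{2}$)
$Y = - \frac{249}{8}$ ($Y = \frac{7}{8} - 32 = - \frac{249}{8} \approx -31.125$)
$f{\left(\sqrt{3 - 3},O{\left(1,3 \right)} \right)} Y + 133 = \left(\frac{1}{2} \cdot 1\right)^{2} \left(- \frac{249}{8}\right) + 133 = \left(\frac{1}{2}\right)^{2} \left(- \frac{249}{8}\right) + 133 = \frac{1}{4} \left(- \frac{249}{8}\right) + 133 = - \frac{249}{32} + 133 = \frac{4007}{32}$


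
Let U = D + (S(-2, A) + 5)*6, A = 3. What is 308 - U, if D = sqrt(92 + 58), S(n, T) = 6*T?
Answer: 170 - 5*sqrt(6) ≈ 157.75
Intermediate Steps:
D = 5*sqrt(6) (D = sqrt(150) = 5*sqrt(6) ≈ 12.247)
U = 138 + 5*sqrt(6) (U = 5*sqrt(6) + (6*3 + 5)*6 = 5*sqrt(6) + (18 + 5)*6 = 5*sqrt(6) + 23*6 = 5*sqrt(6) + 138 = 138 + 5*sqrt(6) ≈ 150.25)
308 - U = 308 - (138 + 5*sqrt(6)) = 308 + (-138 - 5*sqrt(6)) = 170 - 5*sqrt(6)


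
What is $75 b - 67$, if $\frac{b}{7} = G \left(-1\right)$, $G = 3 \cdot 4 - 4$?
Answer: $-4267$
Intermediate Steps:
$G = 8$ ($G = 12 - 4 = 8$)
$b = -56$ ($b = 7 \cdot 8 \left(-1\right) = 7 \left(-8\right) = -56$)
$75 b - 67 = 75 \left(-56\right) - 67 = -4200 - 67 = -4267$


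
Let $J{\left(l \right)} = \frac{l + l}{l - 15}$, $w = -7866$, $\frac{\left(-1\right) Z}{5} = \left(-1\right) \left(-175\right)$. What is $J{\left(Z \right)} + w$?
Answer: $- \frac{699899}{89} \approx -7864.0$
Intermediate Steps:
$Z = -875$ ($Z = - 5 \left(\left(-1\right) \left(-175\right)\right) = \left(-5\right) 175 = -875$)
$J{\left(l \right)} = \frac{2 l}{-15 + l}$
$J{\left(Z \right)} + w = 2 \left(-875\right) \frac{1}{-15 - 875} - 7866 = 2 \left(-875\right) \frac{1}{-890} - 7866 = 2 \left(-875\right) \left(- \frac{1}{890}\right) - 7866 = \frac{175}{89} - 7866 = - \frac{699899}{89}$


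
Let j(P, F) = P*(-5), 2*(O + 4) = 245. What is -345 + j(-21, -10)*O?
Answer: 24195/2 ≈ 12098.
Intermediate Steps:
O = 237/2 (O = -4 + (1/2)*245 = -4 + 245/2 = 237/2 ≈ 118.50)
j(P, F) = -5*P
-345 + j(-21, -10)*O = -345 - 5*(-21)*(237/2) = -345 + 105*(237/2) = -345 + 24885/2 = 24195/2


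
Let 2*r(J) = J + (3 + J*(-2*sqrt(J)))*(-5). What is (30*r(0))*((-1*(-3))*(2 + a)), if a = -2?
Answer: 0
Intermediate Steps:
r(J) = -15/2 + J/2 + 5*J**(3/2) (r(J) = (J + (3 + J*(-2*sqrt(J)))*(-5))/2 = (J + (3 - 2*J**(3/2))*(-5))/2 = (J + (-15 + 10*J**(3/2)))/2 = (-15 + J + 10*J**(3/2))/2 = -15/2 + J/2 + 5*J**(3/2))
(30*r(0))*((-1*(-3))*(2 + a)) = (30*(-15/2 + (1/2)*0 + 5*0**(3/2)))*((-1*(-3))*(2 - 2)) = (30*(-15/2 + 0 + 5*0))*(3*0) = (30*(-15/2 + 0 + 0))*0 = (30*(-15/2))*0 = -225*0 = 0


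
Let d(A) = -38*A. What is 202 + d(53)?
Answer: -1812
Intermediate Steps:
202 + d(53) = 202 - 38*53 = 202 - 2014 = -1812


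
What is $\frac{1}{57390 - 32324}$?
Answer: $\frac{1}{25066} \approx 3.9895 \cdot 10^{-5}$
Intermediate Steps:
$\frac{1}{57390 - 32324} = \frac{1}{25066}$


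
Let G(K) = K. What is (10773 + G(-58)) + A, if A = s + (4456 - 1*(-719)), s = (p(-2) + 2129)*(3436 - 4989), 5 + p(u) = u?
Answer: -3279576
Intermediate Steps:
p(u) = -5 + u
s = -3295466 (s = ((-5 - 2) + 2129)*(3436 - 4989) = (-7 + 2129)*(-1553) = 2122*(-1553) = -3295466)
A = -3290291 (A = -3295466 + (4456 - 1*(-719)) = -3295466 + (4456 + 719) = -3295466 + 5175 = -3290291)
(10773 + G(-58)) + A = (10773 - 58) - 3290291 = 10715 - 3290291 = -3279576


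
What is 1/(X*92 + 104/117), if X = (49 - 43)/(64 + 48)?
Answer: 126/733 ≈ 0.17190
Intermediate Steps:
X = 3/56 (X = 6/112 = 6*(1/112) = 3/56 ≈ 0.053571)
1/(X*92 + 104/117) = 1/((3/56)*92 + 104/117) = 1/(69/14 + 104*(1/117)) = 1/(69/14 + 8/9) = 1/(733/126) = 126/733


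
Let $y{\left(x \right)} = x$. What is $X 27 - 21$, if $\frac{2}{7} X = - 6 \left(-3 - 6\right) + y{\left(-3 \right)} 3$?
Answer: $\frac{8463}{2} \approx 4231.5$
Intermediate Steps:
$X = \frac{315}{2}$ ($X = \frac{7 \left(- 6 \left(-3 - 6\right) - 9\right)}{2} = \frac{7 \left(\left(-6\right) \left(-9\right) - 9\right)}{2} = \frac{7 \left(54 - 9\right)}{2} = \frac{7}{2} \cdot 45 = \frac{315}{2} \approx 157.5$)
$X 27 - 21 = \frac{315}{2} \cdot 27 - 21 = \frac{8505}{2} - 21 = \frac{8463}{2}$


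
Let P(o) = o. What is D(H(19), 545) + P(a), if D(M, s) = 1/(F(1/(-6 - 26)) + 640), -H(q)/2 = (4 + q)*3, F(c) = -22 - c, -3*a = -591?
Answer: 3896101/19777 ≈ 197.00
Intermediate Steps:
a = 197 (a = -⅓*(-591) = 197)
H(q) = -24 - 6*q (H(q) = -2*(4 + q)*3 = -2*(12 + 3*q) = -24 - 6*q)
D(M, s) = 32/19777 (D(M, s) = 1/((-22 - 1/(-6 - 26)) + 640) = 1/((-22 - 1/(-32)) + 640) = 1/((-22 - 1*(-1/32)) + 640) = 1/((-22 + 1/32) + 640) = 1/(-703/32 + 640) = 1/(19777/32) = 32/19777)
D(H(19), 545) + P(a) = 32/19777 + 197 = 3896101/19777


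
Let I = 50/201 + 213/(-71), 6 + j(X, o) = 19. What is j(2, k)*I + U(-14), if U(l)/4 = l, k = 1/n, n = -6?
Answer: -18445/201 ≈ -91.766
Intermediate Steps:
k = -1/6 (k = 1/(-6) = -1/6 ≈ -0.16667)
j(X, o) = 13 (j(X, o) = -6 + 19 = 13)
U(l) = 4*l
I = -553/201 (I = 50*(1/201) + 213*(-1/71) = 50/201 - 3 = -553/201 ≈ -2.7512)
j(2, k)*I + U(-14) = 13*(-553/201) + 4*(-14) = -7189/201 - 56 = -18445/201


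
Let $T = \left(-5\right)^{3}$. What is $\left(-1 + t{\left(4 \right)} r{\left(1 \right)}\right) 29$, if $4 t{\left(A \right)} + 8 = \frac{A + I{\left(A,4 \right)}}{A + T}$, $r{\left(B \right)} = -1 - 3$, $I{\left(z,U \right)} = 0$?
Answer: $\frac{24679}{121} \approx 203.96$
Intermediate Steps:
$T = -125$
$r{\left(B \right)} = -4$
$t{\left(A \right)} = -2 + \frac{A}{4 \left(-125 + A\right)}$ ($t{\left(A \right)} = -2 + \frac{\left(A + 0\right) \frac{1}{A - 125}}{4} = -2 + \frac{A \frac{1}{-125 + A}}{4} = -2 + \frac{A}{4 \left(-125 + A\right)}$)
$\left(-1 + t{\left(4 \right)} r{\left(1 \right)}\right) 29 = \left(-1 + \frac{1000 - 28}{4 \left(-125 + 4\right)} \left(-4\right)\right) 29 = \left(-1 + \frac{1000 - 28}{4 \left(-121\right)} \left(-4\right)\right) 29 = \left(-1 + \frac{1}{4} \left(- \frac{1}{121}\right) 972 \left(-4\right)\right) 29 = \left(-1 - - \frac{972}{121}\right) 29 = \left(-1 + \frac{972}{121}\right) 29 = \frac{851}{121} \cdot 29 = \frac{24679}{121}$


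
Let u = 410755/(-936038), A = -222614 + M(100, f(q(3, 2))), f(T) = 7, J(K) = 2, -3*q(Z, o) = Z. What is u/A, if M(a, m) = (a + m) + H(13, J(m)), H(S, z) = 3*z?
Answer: 410755/208269391038 ≈ 1.9722e-6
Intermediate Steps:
q(Z, o) = -Z/3
M(a, m) = 6 + a + m (M(a, m) = (a + m) + 3*2 = (a + m) + 6 = 6 + a + m)
A = -222501 (A = -222614 + (6 + 100 + 7) = -222614 + 113 = -222501)
u = -410755/936038 (u = 410755*(-1/936038) = -410755/936038 ≈ -0.43882)
u/A = -410755/936038/(-222501) = -410755/936038*(-1/222501) = 410755/208269391038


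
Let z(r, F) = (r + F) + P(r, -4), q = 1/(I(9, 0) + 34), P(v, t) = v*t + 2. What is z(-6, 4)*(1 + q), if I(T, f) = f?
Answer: 420/17 ≈ 24.706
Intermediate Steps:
P(v, t) = 2 + t*v (P(v, t) = t*v + 2 = 2 + t*v)
q = 1/34 (q = 1/(0 + 34) = 1/34 ≈ 0.029412)
z(r, F) = 2 + F - 3*r (z(r, F) = (r + F) + (2 - 4*r) = (F + r) + (2 - 4*r) = 2 + F - 3*r)
z(-6, 4)*(1 + q) = (2 + 4 - 3*(-6))*(1 + 1/34) = (2 + 4 + 18)*(35/34) = 24*(35/34) = 420/17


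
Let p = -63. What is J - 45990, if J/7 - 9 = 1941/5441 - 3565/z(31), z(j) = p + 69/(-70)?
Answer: -1109686499530/24370239 ≈ -45535.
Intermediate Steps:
z(j) = -4479/70 (z(j) = -63 + 69/(-70) = -63 + 69*(-1/70) = -63 - 69/70 = -4479/70)
J = 11100792080/24370239 (J = 63 + 7*(1941/5441 - 3565/(-4479/70)) = 63 + 7*(1941*(1/5441) - 3565*(-70/4479)) = 63 + 7*(1941/5441 + 249550/4479) = 63 + 7*(1366495289/24370239) = 63 + 9565467023/24370239 = 11100792080/24370239 ≈ 455.51)
J - 45990 = 11100792080/24370239 - 45990 = -1109686499530/24370239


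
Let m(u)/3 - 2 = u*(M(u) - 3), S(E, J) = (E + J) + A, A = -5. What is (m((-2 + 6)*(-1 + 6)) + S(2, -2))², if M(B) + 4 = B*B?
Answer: 556063561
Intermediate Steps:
M(B) = -4 + B² (M(B) = -4 + B*B = -4 + B²)
S(E, J) = -5 + E + J (S(E, J) = (E + J) - 5 = -5 + E + J)
m(u) = 6 + 3*u*(-7 + u²) (m(u) = 6 + 3*(u*((-4 + u²) - 3)) = 6 + 3*(u*(-7 + u²)) = 6 + 3*u*(-7 + u²))
(m((-2 + 6)*(-1 + 6)) + S(2, -2))² = ((6 - 21*(-2 + 6)*(-1 + 6) + 3*((-2 + 6)*(-1 + 6))³) + (-5 + 2 - 2))² = ((6 - 84*5 + 3*(4*5)³) - 5)² = ((6 - 21*20 + 3*20³) - 5)² = ((6 - 420 + 3*8000) - 5)² = ((6 - 420 + 24000) - 5)² = (23586 - 5)² = 23581² = 556063561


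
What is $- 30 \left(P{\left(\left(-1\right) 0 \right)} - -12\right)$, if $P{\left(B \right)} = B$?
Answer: $-360$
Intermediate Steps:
$- 30 \left(P{\left(\left(-1\right) 0 \right)} - -12\right) = - 30 \left(\left(-1\right) 0 - -12\right) = - 30 \left(0 + 12\right) = \left(-30\right) 12 = -360$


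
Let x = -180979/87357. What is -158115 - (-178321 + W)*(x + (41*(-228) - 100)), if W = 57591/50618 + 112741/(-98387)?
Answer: -244397927500886370134345/145017080040754 ≈ -1.6853e+9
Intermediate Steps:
x = -180979/87357 (x = -180979*1/87357 = -180979/87357 ≈ -2.0717)
W = -40518221/4980153166 (W = 57591*(1/50618) + 112741*(-1/98387) = 57591/50618 - 112741/98387 = -40518221/4980153166 ≈ -0.0081359)
-158115 - (-178321 + W)*(x + (41*(-228) - 100)) = -158115 - (-178321 - 40518221/4980153166)*(-180979/87357 + (41*(-228) - 100)) = -158115 - (-888065933232507)*(-180979/87357 + (-9348 - 100))/4980153166 = -158115 - (-888065933232507)*(-180979/87357 - 9448)/4980153166 = -158115 - (-888065933232507)*(-825529915)/(4980153166*87357) = -158115 - 1*244374998125275726315635/145017080040754 = -158115 - 244374998125275726315635/145017080040754 = -244397927500886370134345/145017080040754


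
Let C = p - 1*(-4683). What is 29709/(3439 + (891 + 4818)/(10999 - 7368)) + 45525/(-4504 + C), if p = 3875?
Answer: 251512416354/12661369693 ≈ 19.865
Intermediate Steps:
C = 8558 (C = 3875 - 1*(-4683) = 3875 + 4683 = 8558)
29709/(3439 + (891 + 4818)/(10999 - 7368)) + 45525/(-4504 + C) = 29709/(3439 + (891 + 4818)/(10999 - 7368)) + 45525/(-4504 + 8558) = 29709/(3439 + 5709/3631) + 45525/4054 = 29709/(12492718/3631) + 45525/4054 = 29709*(3631/12492718) + 45525/4054 = 107873379/12492718 + 45525/4054 = 251512416354/12661369693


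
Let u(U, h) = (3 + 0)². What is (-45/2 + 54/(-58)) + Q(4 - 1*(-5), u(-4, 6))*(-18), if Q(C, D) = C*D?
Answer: -85923/58 ≈ -1481.4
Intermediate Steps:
u(U, h) = 9 (u(U, h) = 3² = 9)
(-45/2 + 54/(-58)) + Q(4 - 1*(-5), u(-4, 6))*(-18) = (-45/2 + 54/(-58)) + ((4 - 1*(-5))*9)*(-18) = (-45*½ + 54*(-1/58)) + ((4 + 5)*9)*(-18) = (-45/2 - 27/29) + (9*9)*(-18) = -1359/58 + 81*(-18) = -1359/58 - 1458 = -85923/58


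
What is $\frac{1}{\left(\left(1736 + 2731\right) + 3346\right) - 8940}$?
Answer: $- \frac{1}{1127} \approx -0.00088731$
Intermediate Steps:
$\frac{1}{\left(\left(1736 + 2731\right) + 3346\right) - 8940} = \frac{1}{\left(4467 + 3346\right) - 8940} = \frac{1}{7813 - 8940} = \frac{1}{-1127} = - \frac{1}{1127}$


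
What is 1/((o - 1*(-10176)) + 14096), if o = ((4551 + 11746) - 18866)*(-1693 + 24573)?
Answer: -1/58754448 ≈ -1.7020e-8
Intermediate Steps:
o = -58778720 (o = (16297 - 18866)*22880 = -2569*22880 = -58778720)
1/((o - 1*(-10176)) + 14096) = 1/((-58778720 - 1*(-10176)) + 14096) = 1/((-58778720 + 10176) + 14096) = 1/(-58768544 + 14096) = 1/(-58754448) = -1/58754448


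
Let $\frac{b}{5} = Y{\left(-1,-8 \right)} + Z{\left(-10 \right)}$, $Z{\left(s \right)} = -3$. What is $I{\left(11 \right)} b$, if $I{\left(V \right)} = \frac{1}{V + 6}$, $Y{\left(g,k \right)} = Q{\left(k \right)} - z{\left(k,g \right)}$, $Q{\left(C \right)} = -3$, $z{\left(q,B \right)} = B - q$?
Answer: $- \frac{65}{17} \approx -3.8235$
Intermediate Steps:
$Y{\left(g,k \right)} = -3 + k - g$ ($Y{\left(g,k \right)} = -3 - \left(g - k\right) = -3 + k - g$)
$b = -65$ ($b = 5 \left(\left(-3 - 8 - -1\right) - 3\right) = 5 \left(\left(-3 - 8 + 1\right) - 3\right) = 5 \left(-10 - 3\right) = 5 \left(-13\right) = -65$)
$I{\left(V \right)} = \frac{1}{6 + V}$
$I{\left(11 \right)} b = \frac{1}{6 + 11} \left(-65\right) = \frac{1}{17} \left(-65\right) = - \frac{65}{17}$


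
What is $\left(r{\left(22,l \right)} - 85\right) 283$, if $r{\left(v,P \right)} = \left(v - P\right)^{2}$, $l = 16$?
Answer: $-13867$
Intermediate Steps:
$\left(r{\left(22,l \right)} - 85\right) 283 = \left(\left(16 - 22\right)^{2} - 85\right) 283 = \left(\left(-6\right)^{2} - 85\right) 283 = \left(36 - 85\right) 283 = \left(-49\right) 283 = -13867$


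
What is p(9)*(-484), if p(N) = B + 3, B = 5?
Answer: -3872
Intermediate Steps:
p(N) = 8 (p(N) = 5 + 3 = 8)
p(9)*(-484) = 8*(-484) = -3872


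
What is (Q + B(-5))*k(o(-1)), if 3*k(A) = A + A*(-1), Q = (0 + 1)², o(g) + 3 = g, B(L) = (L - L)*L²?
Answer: 0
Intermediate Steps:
B(L) = 0 (B(L) = 0*L² = 0)
o(g) = -3 + g
Q = 1 (Q = 1² = 1)
k(A) = 0 (k(A) = (A + A*(-1))/3 = (A - A)/3 = (⅓)*0 = 0)
(Q + B(-5))*k(o(-1)) = (1 + 0)*0 = 1*0 = 0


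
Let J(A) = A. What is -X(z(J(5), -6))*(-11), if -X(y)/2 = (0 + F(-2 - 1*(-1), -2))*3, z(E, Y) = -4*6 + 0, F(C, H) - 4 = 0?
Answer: -264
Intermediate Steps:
F(C, H) = 4 (F(C, H) = 4 + 0 = 4)
z(E, Y) = -24 (z(E, Y) = -24 + 0 = -24)
X(y) = -24 (X(y) = -2*(0 + 4)*3 = -8*3 = -2*12 = -24)
-X(z(J(5), -6))*(-11) = -1*(-24)*(-11) = 24*(-11) = -264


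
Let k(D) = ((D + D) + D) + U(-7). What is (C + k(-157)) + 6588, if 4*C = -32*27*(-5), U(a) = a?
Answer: 7190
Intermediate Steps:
k(D) = -7 + 3*D (k(D) = ((D + D) + D) - 7 = (2*D + D) - 7 = 3*D - 7 = -7 + 3*D)
C = 1080 (C = (-32*27*(-5))/4 = (-864*(-5))/4 = (1/4)*4320 = 1080)
(C + k(-157)) + 6588 = (1080 + (-7 + 3*(-157))) + 6588 = (1080 + (-7 - 471)) + 6588 = (1080 - 478) + 6588 = 602 + 6588 = 7190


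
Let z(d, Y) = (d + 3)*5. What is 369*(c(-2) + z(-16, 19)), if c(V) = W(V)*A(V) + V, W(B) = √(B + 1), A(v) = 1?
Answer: -24723 + 369*I ≈ -24723.0 + 369.0*I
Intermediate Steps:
W(B) = √(1 + B)
c(V) = V + √(1 + V) (c(V) = √(1 + V)*1 + V = √(1 + V) + V = V + √(1 + V))
z(d, Y) = 15 + 5*d (z(d, Y) = (3 + d)*5 = 15 + 5*d)
369*(c(-2) + z(-16, 19)) = 369*((-2 + √(1 - 2)) + (15 + 5*(-16))) = 369*((-2 + √(-1)) + (15 - 80)) = 369*((-2 + I) - 65) = 369*(-67 + I) = -24723 + 369*I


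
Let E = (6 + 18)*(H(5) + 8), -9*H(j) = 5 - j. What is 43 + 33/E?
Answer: 2763/64 ≈ 43.172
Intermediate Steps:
H(j) = -5/9 + j/9 (H(j) = -(5 - j)/9 = -5/9 + j/9)
E = 192 (E = (6 + 18)*((-5/9 + (⅑)*5) + 8) = 24*((-5/9 + 5/9) + 8) = 24*(0 + 8) = 24*8 = 192)
43 + 33/E = 43 + 33/192 = 43 + (1/192)*33 = 43 + 11/64 = 2763/64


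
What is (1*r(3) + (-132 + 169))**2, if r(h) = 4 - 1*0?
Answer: 1681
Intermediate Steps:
r(h) = 4 (r(h) = 4 + 0 = 4)
(1*r(3) + (-132 + 169))**2 = (1*4 + (-132 + 169))**2 = (4 + 37)**2 = 41**2 = 1681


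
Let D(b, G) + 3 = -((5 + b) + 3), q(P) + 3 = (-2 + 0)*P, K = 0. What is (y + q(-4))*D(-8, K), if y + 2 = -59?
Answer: 168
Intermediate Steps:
y = -61 (y = -2 - 59 = -61)
q(P) = -3 - 2*P (q(P) = -3 + (-2 + 0)*P = -3 - 2*P)
D(b, G) = -11 - b (D(b, G) = -3 - ((5 + b) + 3) = -3 - (8 + b) = -3 + (-8 - b) = -11 - b)
(y + q(-4))*D(-8, K) = (-61 + (-3 - 2*(-4)))*(-11 - 1*(-8)) = (-61 + (-3 + 8))*(-11 + 8) = (-61 + 5)*(-3) = -56*(-3) = 168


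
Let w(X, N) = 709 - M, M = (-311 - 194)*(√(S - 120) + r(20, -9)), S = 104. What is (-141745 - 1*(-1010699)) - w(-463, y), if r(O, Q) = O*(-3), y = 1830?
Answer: 898545 - 2020*I ≈ 8.9855e+5 - 2020.0*I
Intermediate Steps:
r(O, Q) = -3*O
M = 30300 - 2020*I (M = (-311 - 194)*(√(104 - 120) - 3*20) = -505*(√(-16) - 60) = -505*(4*I - 60) = -505*(-60 + 4*I) = 30300 - 2020*I ≈ 30300.0 - 2020.0*I)
w(X, N) = -29591 + 2020*I (w(X, N) = 709 - (30300 - 2020*I) = 709 + (-30300 + 2020*I) = -29591 + 2020*I)
(-141745 - 1*(-1010699)) - w(-463, y) = (-141745 - 1*(-1010699)) - (-29591 + 2020*I) = (-141745 + 1010699) + (29591 - 2020*I) = 868954 + (29591 - 2020*I) = 898545 - 2020*I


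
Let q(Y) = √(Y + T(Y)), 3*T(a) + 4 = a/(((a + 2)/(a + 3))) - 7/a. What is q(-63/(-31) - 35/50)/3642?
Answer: 7*I*√19262004061785/103215572910 ≈ 0.00029765*I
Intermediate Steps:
T(a) = -4/3 - 7/(3*a) + a*(3 + a)/(3*(2 + a)) (T(a) = -4/3 + (a/(((a + 2)/(a + 3))) - 7/a)/3 = -4/3 + (a/(((2 + a)/(3 + a))) - 7/a)/3 = -4/3 + (a*((3 + a)/(2 + a)) - 7/a)/3 = -4/3 + (a*(3 + a)/(2 + a) - 7/a)/3 = -4/3 + (-7/a + a*(3 + a)/(2 + a))/3 = -4/3 + (-7/(3*a) + a*(3 + a)/(3*(2 + a))) = -4/3 - 7/(3*a) + a*(3 + a)/(3*(2 + a)))
q(Y) = √(Y + (-14 + Y³ - Y² - 15*Y)/(3*Y*(2 + Y)))
q(-63/(-31) - 35/50)/3642 = (√3*√((-14 + (-63/(-31) - 35/50)³ - (-63/(-31) - 35/50)² - 15*(-63/(-31) - 35/50) + 3*(-63/(-31) - 35/50)²*(2 + (-63/(-31) - 35/50)))/((-63/(-31) - 35/50)*(2 + (-63/(-31) - 35/50))))/3)/3642 = (√3*√((-14 + (-63*(-1/31) - 35*1/50)³ - (-63*(-1/31) - 35*1/50)² - 15*(-63*(-1/31) - 35*1/50) + 3*(-63*(-1/31) - 35*1/50)²*(2 + (-63*(-1/31) - 35*1/50)))/((-63*(-1/31) - 35*1/50)*(2 + (-63*(-1/31) - 35*1/50))))/3)*(1/3642) = (√3*√((-14 + (63/31 - 7/10)³ - (63/31 - 7/10)² - 15*(63/31 - 7/10) + 3*(63/31 - 7/10)²*(2 + (63/31 - 7/10)))/((63/31 - 7/10)*(2 + (63/31 - 7/10))))/3)*(1/3642) = (√3*√((-14 + (413/310)³ - (413/310)² - 15*413/310 + 3*(413/310)²*(2 + 413/310))/((413/310)*(2 + 413/310)))/3)*(1/3642) = (√3*√(310*(-14 + 70444997/29791000 - 1*170569/96100 - 1239/62 + 3*(170569/96100)*(1033/310))/(413*(1033/310)))/3)*(1/3642) = (√3*√((310/413)*(310/1033)*(-14 + 70444997/29791000 - 170569/96100 - 1239/62 + 528593331/29791000))/3)*(1/3642) = (√3*√((310/413)*(310/1033)*(-233125781/14895500))/3)*(1/3642) = (√3*√(-33303683/9446785)/3)*(1/3642) = (√3*(7*I*√6420668020595/9446785)/3)*(1/3642) = (7*I*√19262004061785/28340355)*(1/3642) = 7*I*√19262004061785/103215572910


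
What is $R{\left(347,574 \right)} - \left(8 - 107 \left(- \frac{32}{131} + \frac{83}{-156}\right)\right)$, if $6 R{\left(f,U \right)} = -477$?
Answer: $- \frac{3485705}{20436} \approx -170.57$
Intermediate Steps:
$R{\left(f,U \right)} = - \frac{159}{2}$ ($R{\left(f,U \right)} = \frac{1}{6} \left(-477\right) = - \frac{159}{2}$)
$R{\left(347,574 \right)} - \left(8 - 107 \left(- \frac{32}{131} + \frac{83}{-156}\right)\right) = - \frac{159}{2} - \left(8 - 107 \left(- \frac{32}{131} + \frac{83}{-156}\right)\right) = - \frac{159}{2} - \left(8 - 107 \left(\left(-32\right) \frac{1}{131} + 83 \left(- \frac{1}{156}\right)\right)\right) = - \frac{159}{2} - \left(8 - 107 \left(- \frac{32}{131} - \frac{83}{156}\right)\right) = - \frac{159}{2} - \left(8 - - \frac{1697555}{20436}\right) = - \frac{159}{2} - \left(8 + \frac{1697555}{20436}\right) = - \frac{159}{2} - \frac{1861043}{20436} = - \frac{3485705}{20436}$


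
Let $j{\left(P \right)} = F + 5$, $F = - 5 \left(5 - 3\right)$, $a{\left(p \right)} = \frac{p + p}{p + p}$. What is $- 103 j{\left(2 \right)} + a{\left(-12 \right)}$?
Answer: $516$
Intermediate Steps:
$a{\left(p \right)} = 1$ ($a{\left(p \right)} = \frac{2 p}{2 p} = 2 p \frac{1}{2 p} = 1$)
$F = -10$ ($F = \left(-5\right) 2 = -10$)
$j{\left(P \right)} = -5$ ($j{\left(P \right)} = -10 + 5 = -5$)
$- 103 j{\left(2 \right)} + a{\left(-12 \right)} = \left(-103\right) \left(-5\right) + 1 = 515 + 1 = 516$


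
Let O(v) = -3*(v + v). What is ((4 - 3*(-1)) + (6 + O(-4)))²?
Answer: 1369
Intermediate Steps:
O(v) = -6*v
((4 - 3*(-1)) + (6 + O(-4)))² = ((4 - 3*(-1)) + (6 - 6*(-4)))² = ((4 + 3) + (6 + 24))² = (7 + 30)² = 37² = 1369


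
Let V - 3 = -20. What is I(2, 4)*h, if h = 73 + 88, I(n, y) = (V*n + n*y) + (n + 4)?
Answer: -3220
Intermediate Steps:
V = -17 (V = 3 - 20 = -17)
I(n, y) = 4 - 16*n + n*y (I(n, y) = (-17*n + n*y) + (n + 4) = (-17*n + n*y) + (4 + n) = 4 - 16*n + n*y)
h = 161
I(2, 4)*h = (4 - 16*2 + 2*4)*161 = (4 - 32 + 8)*161 = -20*161 = -3220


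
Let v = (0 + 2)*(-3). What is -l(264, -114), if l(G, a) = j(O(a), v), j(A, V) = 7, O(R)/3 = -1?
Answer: -7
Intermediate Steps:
v = -6 (v = 2*(-3) = -6)
O(R) = -3 (O(R) = 3*(-1) = -3)
l(G, a) = 7
-l(264, -114) = -1*7 = -7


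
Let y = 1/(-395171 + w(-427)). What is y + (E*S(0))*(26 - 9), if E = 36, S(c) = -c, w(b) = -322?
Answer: -1/395493 ≈ -2.5285e-6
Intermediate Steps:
y = -1/395493 (y = 1/(-395171 - 322) = 1/(-395493) = -1/395493 ≈ -2.5285e-6)
y + (E*S(0))*(26 - 9) = -1/395493 + (36*(-1*0))*(26 - 9) = -1/395493 + (36*0)*17 = -1/395493 + 0*17 = -1/395493 + 0 = -1/395493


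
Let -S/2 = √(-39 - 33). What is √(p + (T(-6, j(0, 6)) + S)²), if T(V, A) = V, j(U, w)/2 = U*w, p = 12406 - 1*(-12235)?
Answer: √(24389 + 144*I*√2) ≈ 156.17 + 0.652*I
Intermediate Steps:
p = 24641 (p = 12406 + 12235 = 24641)
j(U, w) = 2*U*w (j(U, w) = 2*(U*w) = 2*U*w)
S = -12*I*√2 (S = -2*√(-39 - 33) = -12*I*√2 ≈ -16.971*I)
√(p + (T(-6, j(0, 6)) + S)²) = √(24641 + (-6 - 12*I*√2)²)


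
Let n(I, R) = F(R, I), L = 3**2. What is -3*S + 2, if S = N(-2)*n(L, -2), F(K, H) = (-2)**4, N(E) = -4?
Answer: 194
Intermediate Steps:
L = 9
F(K, H) = 16
n(I, R) = 16
S = -64 (S = -4*16 = -64)
-3*S + 2 = -3*(-64) + 2 = 192 + 2 = 194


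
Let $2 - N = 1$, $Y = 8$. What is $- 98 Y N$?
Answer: $-784$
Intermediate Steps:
$N = 1$ ($N = 2 - 1 = 1$)
$- 98 Y N = - 98 \cdot 8 \cdot 1 = \left(-98\right) 8 = -784$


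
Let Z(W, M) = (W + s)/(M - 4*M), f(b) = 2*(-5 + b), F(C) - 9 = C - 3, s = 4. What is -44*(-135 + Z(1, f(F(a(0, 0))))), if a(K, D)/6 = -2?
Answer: 17810/3 ≈ 5936.7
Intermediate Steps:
a(K, D) = -12 (a(K, D) = 6*(-2) = -12)
F(C) = 6 + C (F(C) = 9 + (C - 3) = 9 + (-3 + C) = 6 + C)
f(b) = -10 + 2*b
Z(W, M) = -(4 + W)/(3*M) (Z(W, M) = (W + 4)/(M - 4*M) = (4 + W)/((-3*M)) = (4 + W)*(-1/(3*M)) = -(4 + W)/(3*M))
-44*(-135 + Z(1, f(F(a(0, 0))))) = -44*(-135 + (-4 - 1*1)/(3*(-10 + 2*(6 - 12)))) = -44*(-135 + (-4 - 1)/(3*(-10 + 2*(-6)))) = -44*(-135 + (⅓)*(-5)/(-10 - 12)) = -44*(-135 + (⅓)*(-5)/(-22)) = -44*(-135 + (⅓)*(-1/22)*(-5)) = -44*(-135 + 5/66) = -44*(-8905/66) = 17810/3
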